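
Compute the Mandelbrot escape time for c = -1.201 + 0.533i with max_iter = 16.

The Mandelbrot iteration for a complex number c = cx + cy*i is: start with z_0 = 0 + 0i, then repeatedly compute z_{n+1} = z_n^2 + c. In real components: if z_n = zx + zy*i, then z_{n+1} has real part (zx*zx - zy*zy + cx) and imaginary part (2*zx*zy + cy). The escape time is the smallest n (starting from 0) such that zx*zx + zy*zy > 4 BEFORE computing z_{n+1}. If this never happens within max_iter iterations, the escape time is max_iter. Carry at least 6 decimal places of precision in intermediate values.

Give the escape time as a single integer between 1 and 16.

Answer: 4

Derivation:
z_0 = 0 + 0i, c = -1.2010 + 0.5330i
Iter 1: z = -1.2010 + 0.5330i, |z|^2 = 1.7265
Iter 2: z = -0.0427 + -0.7473i, |z|^2 = 0.5602
Iter 3: z = -1.7576 + 0.5968i, |z|^2 = 3.4453
Iter 4: z = 1.5319 + -1.5648i, |z|^2 = 4.7956
Escaped at iteration 4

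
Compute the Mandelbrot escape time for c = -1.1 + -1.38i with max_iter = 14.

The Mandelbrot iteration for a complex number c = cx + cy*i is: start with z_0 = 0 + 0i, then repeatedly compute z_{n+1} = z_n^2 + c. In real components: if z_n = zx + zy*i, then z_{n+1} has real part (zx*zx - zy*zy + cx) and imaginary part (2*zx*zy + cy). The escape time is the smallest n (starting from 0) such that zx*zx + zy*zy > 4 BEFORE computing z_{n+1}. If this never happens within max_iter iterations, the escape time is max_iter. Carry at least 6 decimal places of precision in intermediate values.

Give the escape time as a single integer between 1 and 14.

z_0 = 0 + 0i, c = -1.1000 + -1.3800i
Iter 1: z = -1.1000 + -1.3800i, |z|^2 = 3.1144
Iter 2: z = -1.7944 + 1.6560i, |z|^2 = 5.9622
Escaped at iteration 2

Answer: 2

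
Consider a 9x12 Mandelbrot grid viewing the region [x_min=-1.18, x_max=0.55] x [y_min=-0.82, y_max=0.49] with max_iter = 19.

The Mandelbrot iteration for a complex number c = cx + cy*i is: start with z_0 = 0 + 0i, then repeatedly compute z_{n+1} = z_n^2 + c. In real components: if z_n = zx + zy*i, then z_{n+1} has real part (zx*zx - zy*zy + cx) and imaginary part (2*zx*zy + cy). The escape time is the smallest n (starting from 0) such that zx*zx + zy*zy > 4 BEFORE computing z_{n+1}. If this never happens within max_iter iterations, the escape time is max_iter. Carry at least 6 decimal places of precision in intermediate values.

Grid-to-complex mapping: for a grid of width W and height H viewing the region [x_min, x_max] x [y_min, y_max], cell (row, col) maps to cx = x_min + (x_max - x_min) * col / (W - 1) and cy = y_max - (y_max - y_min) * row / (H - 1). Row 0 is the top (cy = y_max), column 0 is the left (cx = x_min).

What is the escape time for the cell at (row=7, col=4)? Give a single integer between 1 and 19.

Answer: 19

Derivation:
z_0 = 0 + 0i, c = -0.3150 + -0.3436i
Iter 1: z = -0.3150 + -0.3436i, |z|^2 = 0.2173
Iter 2: z = -0.3339 + -0.1271i, |z|^2 = 0.1276
Iter 3: z = -0.2197 + -0.2587i, |z|^2 = 0.1152
Iter 4: z = -0.3337 + -0.2299i, |z|^2 = 0.1642
Iter 5: z = -0.2565 + -0.1902i, |z|^2 = 0.1020
Iter 6: z = -0.2854 + -0.2461i, |z|^2 = 0.1420
Iter 7: z = -0.2941 + -0.2032i, |z|^2 = 0.1278
Iter 8: z = -0.2698 + -0.2241i, |z|^2 = 0.1230
Iter 9: z = -0.2924 + -0.2227i, |z|^2 = 0.1351
Iter 10: z = -0.2791 + -0.2134i, |z|^2 = 0.1234
Iter 11: z = -0.2826 + -0.2245i, |z|^2 = 0.1303
Iter 12: z = -0.2855 + -0.2167i, |z|^2 = 0.1285
Iter 13: z = -0.2804 + -0.2199i, |z|^2 = 0.1270
Iter 14: z = -0.2847 + -0.2203i, |z|^2 = 0.1296
Iter 15: z = -0.2825 + -0.2182i, |z|^2 = 0.1274
Iter 16: z = -0.2828 + -0.2204i, |z|^2 = 0.1285
Iter 17: z = -0.2836 + -0.2190i, |z|^2 = 0.1284
Iter 18: z = -0.2825 + -0.2194i, |z|^2 = 0.1280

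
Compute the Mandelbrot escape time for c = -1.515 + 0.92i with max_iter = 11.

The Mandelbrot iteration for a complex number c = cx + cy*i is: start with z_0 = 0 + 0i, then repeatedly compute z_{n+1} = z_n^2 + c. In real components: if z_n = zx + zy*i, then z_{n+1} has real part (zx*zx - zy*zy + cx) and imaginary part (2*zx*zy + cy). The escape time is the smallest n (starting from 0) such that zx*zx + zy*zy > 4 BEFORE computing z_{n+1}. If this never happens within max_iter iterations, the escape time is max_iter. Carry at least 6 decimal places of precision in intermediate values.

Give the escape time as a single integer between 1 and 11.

Answer: 3

Derivation:
z_0 = 0 + 0i, c = -1.5150 + 0.9200i
Iter 1: z = -1.5150 + 0.9200i, |z|^2 = 3.1416
Iter 2: z = -0.0662 + -1.8676i, |z|^2 = 3.4923
Iter 3: z = -4.9986 + 1.1672i, |z|^2 = 26.3478
Escaped at iteration 3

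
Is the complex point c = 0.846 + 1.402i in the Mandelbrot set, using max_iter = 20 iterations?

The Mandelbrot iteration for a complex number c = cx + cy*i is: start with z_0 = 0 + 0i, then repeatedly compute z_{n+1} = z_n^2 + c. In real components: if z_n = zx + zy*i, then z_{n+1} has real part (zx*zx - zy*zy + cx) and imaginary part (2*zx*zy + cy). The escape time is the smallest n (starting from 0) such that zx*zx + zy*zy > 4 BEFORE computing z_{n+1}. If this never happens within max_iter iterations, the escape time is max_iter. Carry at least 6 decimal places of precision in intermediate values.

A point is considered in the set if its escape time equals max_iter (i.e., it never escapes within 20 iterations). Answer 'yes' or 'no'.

z_0 = 0 + 0i, c = 0.8460 + 1.4020i
Iter 1: z = 0.8460 + 1.4020i, |z|^2 = 2.6813
Iter 2: z = -0.4039 + 3.7742i, |z|^2 = 14.4076
Escaped at iteration 2

Answer: no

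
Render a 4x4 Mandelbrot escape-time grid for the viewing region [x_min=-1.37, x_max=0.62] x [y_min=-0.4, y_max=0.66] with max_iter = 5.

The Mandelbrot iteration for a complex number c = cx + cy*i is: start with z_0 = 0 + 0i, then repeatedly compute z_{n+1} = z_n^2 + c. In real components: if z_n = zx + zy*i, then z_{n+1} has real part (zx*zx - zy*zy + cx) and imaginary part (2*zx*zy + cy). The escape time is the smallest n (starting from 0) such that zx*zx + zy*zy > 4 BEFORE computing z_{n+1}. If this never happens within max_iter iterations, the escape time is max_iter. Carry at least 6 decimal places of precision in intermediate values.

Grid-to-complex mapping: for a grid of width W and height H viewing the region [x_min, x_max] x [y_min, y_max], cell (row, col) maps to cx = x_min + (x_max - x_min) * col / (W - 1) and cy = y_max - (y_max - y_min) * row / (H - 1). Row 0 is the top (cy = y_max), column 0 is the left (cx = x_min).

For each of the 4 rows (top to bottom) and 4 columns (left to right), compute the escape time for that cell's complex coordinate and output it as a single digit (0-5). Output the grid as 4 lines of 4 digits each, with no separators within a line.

Answer: 3553
5554
5554
5554

Derivation:
(row=0, col=0): c = -1.3700 + 0.6600i → escape time 3
(row=0, col=1): c = -0.7067 + 0.6600i → escape time 5
(row=0, col=2): c = -0.0433 + 0.6600i → escape time 5
(row=0, col=3): c = 0.6200 + 0.6600i → escape time 3
(row=1, col=0): c = -1.3700 + 0.3067i → escape time 5
(row=1, col=1): c = -0.7067 + 0.3067i → escape time 5
(row=1, col=2): c = -0.0433 + 0.3067i → escape time 5
(row=1, col=3): c = 0.6200 + 0.3067i → escape time 4
(row=2, col=0): c = -1.3700 + -0.0467i → escape time 5
(row=2, col=1): c = -0.7067 + -0.0467i → escape time 5
(row=2, col=2): c = -0.0433 + -0.0467i → escape time 5
(row=2, col=3): c = 0.6200 + -0.0467i → escape time 4
(row=3, col=0): c = -1.3700 + -0.4000i → escape time 5
(row=3, col=1): c = -0.7067 + -0.4000i → escape time 5
(row=3, col=2): c = -0.0433 + -0.4000i → escape time 5
(row=3, col=3): c = 0.6200 + -0.4000i → escape time 4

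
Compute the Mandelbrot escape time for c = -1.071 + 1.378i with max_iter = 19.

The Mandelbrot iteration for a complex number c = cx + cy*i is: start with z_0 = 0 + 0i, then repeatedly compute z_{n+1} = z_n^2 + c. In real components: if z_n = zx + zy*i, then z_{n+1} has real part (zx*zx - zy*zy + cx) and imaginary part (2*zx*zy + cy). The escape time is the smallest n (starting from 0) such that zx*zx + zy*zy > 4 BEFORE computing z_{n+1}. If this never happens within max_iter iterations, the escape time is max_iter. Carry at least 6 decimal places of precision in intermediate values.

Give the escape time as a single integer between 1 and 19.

Answer: 2

Derivation:
z_0 = 0 + 0i, c = -1.0710 + 1.3780i
Iter 1: z = -1.0710 + 1.3780i, |z|^2 = 3.0459
Iter 2: z = -1.8228 + -1.5737i, |z|^2 = 5.7992
Escaped at iteration 2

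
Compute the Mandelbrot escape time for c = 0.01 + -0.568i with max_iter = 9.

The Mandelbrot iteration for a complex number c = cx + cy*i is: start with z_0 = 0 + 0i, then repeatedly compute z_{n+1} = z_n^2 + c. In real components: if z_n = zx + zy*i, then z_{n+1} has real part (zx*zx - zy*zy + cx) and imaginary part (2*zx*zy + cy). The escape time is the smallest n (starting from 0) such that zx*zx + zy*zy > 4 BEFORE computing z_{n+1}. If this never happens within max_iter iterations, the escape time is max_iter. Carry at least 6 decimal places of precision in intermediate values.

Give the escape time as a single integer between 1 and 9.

Answer: 9

Derivation:
z_0 = 0 + 0i, c = 0.0100 + -0.5680i
Iter 1: z = 0.0100 + -0.5680i, |z|^2 = 0.3227
Iter 2: z = -0.3125 + -0.5794i, |z|^2 = 0.4333
Iter 3: z = -0.2280 + -0.2059i, |z|^2 = 0.0944
Iter 4: z = 0.0196 + -0.4741i, |z|^2 = 0.2252
Iter 5: z = -0.2144 + -0.5866i, |z|^2 = 0.3900
Iter 6: z = -0.2881 + -0.3165i, |z|^2 = 0.1832
Iter 7: z = -0.0071 + -0.3857i, |z|^2 = 0.1488
Iter 8: z = -0.1387 + -0.5625i, |z|^2 = 0.3356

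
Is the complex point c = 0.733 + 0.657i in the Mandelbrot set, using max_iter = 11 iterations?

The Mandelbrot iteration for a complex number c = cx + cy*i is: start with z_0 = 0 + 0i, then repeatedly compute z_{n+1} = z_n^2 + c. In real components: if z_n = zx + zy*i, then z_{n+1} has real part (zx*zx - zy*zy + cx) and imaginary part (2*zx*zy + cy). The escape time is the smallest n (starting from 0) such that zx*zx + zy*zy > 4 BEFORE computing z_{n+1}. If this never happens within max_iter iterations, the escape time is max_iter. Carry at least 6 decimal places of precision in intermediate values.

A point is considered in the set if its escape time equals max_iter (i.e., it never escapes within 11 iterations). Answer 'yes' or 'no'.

z_0 = 0 + 0i, c = 0.7330 + 0.6570i
Iter 1: z = 0.7330 + 0.6570i, |z|^2 = 0.9689
Iter 2: z = 0.8386 + 1.6202i, |z|^2 = 3.3282
Iter 3: z = -1.1886 + 3.3745i, |z|^2 = 12.7998
Escaped at iteration 3

Answer: no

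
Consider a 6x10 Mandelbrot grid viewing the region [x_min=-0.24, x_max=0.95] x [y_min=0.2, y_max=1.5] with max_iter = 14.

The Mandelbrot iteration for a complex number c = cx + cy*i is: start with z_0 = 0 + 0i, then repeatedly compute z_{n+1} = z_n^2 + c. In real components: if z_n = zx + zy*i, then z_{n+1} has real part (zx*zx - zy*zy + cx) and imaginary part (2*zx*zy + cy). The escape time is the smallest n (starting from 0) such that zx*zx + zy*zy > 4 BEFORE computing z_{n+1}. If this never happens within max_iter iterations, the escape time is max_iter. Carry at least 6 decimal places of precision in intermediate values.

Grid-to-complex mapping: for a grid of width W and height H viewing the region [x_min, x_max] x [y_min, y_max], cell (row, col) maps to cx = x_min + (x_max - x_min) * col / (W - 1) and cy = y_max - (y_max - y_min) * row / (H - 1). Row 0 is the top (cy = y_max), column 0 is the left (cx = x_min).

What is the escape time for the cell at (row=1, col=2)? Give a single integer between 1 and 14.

z_0 = 0 + 0i, c = 0.2360 + 1.3556i
Iter 1: z = 0.2360 + 1.3556i, |z|^2 = 1.8932
Iter 2: z = -1.5458 + 1.9954i, |z|^2 = 6.3711
Escaped at iteration 2

Answer: 2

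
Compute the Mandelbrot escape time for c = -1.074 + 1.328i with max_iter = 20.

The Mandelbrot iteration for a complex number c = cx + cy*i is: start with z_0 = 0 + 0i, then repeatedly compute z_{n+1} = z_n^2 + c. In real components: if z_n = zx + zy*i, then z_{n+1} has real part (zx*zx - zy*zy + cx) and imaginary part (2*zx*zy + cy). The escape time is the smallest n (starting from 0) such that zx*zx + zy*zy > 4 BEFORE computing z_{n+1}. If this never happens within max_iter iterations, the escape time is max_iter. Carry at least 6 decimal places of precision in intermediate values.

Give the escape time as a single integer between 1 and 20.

Answer: 2

Derivation:
z_0 = 0 + 0i, c = -1.0740 + 1.3280i
Iter 1: z = -1.0740 + 1.3280i, |z|^2 = 2.9171
Iter 2: z = -1.6841 + -1.5245i, |z|^2 = 5.1605
Escaped at iteration 2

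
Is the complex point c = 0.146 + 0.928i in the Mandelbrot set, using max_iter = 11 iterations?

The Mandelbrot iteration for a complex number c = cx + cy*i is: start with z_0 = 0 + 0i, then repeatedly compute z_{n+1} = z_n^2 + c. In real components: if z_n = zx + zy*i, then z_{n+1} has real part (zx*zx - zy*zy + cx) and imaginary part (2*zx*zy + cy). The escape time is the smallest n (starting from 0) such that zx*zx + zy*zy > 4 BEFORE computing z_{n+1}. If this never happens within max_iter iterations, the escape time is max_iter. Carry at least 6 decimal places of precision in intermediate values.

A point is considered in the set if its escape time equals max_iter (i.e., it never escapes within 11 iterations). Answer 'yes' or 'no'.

Answer: no

Derivation:
z_0 = 0 + 0i, c = 0.1460 + 0.9280i
Iter 1: z = 0.1460 + 0.9280i, |z|^2 = 0.8825
Iter 2: z = -0.6939 + 1.1990i, |z|^2 = 1.9190
Iter 3: z = -0.8101 + -0.7359i, |z|^2 = 1.1977
Iter 4: z = 0.2608 + 2.1202i, |z|^2 = 4.5634
Escaped at iteration 4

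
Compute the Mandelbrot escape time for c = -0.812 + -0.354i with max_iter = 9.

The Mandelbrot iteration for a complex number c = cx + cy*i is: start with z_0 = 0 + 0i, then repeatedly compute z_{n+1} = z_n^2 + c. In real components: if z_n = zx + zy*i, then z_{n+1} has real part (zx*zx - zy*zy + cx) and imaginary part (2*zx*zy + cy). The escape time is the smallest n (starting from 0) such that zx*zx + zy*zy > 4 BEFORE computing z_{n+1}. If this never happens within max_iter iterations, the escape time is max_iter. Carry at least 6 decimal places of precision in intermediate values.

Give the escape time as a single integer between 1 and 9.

z_0 = 0 + 0i, c = -0.8120 + -0.3540i
Iter 1: z = -0.8120 + -0.3540i, |z|^2 = 0.7847
Iter 2: z = -0.2780 + 0.2209i, |z|^2 = 0.1261
Iter 3: z = -0.7835 + -0.4768i, |z|^2 = 0.8413
Iter 4: z = -0.4254 + 0.3932i, |z|^2 = 0.3356
Iter 5: z = -0.7856 + -0.6885i, |z|^2 = 1.0913
Iter 6: z = -0.6689 + 0.7278i, |z|^2 = 0.9772
Iter 7: z = -0.8943 + -1.3277i, |z|^2 = 2.5626
Iter 8: z = -1.7751 + 2.0207i, |z|^2 = 7.2345
Escaped at iteration 8

Answer: 8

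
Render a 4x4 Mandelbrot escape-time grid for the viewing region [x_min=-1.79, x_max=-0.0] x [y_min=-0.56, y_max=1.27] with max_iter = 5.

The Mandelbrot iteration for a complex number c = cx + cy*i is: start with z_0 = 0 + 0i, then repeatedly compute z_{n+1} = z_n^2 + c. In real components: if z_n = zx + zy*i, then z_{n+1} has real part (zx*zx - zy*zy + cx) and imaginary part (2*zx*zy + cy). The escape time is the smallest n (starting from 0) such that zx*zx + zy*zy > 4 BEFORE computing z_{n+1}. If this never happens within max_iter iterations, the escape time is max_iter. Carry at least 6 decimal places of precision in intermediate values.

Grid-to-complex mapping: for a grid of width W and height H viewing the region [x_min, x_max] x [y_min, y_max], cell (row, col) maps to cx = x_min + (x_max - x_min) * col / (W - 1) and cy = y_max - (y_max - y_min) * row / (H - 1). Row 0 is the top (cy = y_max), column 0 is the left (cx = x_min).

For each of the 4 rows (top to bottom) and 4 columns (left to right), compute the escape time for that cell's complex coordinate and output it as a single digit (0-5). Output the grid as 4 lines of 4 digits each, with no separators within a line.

(row=0, col=0): c = -1.7900 + 1.2700i → escape time 1
(row=0, col=1): c = -1.1933 + 1.2700i → escape time 2
(row=0, col=2): c = -0.5967 + 1.2700i → escape time 3
(row=0, col=3): c = 0.0000 + 1.2700i → escape time 2
(row=1, col=0): c = -1.7900 + 0.6600i → escape time 3
(row=1, col=1): c = -1.1933 + 0.6600i → escape time 3
(row=1, col=2): c = -0.5967 + 0.6600i → escape time 5
(row=1, col=3): c = 0.0000 + 0.6600i → escape time 5
(row=2, col=0): c = -1.7900 + 0.0500i → escape time 5
(row=2, col=1): c = -1.1933 + 0.0500i → escape time 5
(row=2, col=2): c = -0.5967 + 0.0500i → escape time 5
(row=2, col=3): c = 0.0000 + 0.0500i → escape time 5
(row=3, col=0): c = -1.7900 + -0.5600i → escape time 3
(row=3, col=1): c = -1.1933 + -0.5600i → escape time 4
(row=3, col=2): c = -0.5967 + -0.5600i → escape time 5
(row=3, col=3): c = 0.0000 + -0.5600i → escape time 5

Answer: 1232
3355
5555
3455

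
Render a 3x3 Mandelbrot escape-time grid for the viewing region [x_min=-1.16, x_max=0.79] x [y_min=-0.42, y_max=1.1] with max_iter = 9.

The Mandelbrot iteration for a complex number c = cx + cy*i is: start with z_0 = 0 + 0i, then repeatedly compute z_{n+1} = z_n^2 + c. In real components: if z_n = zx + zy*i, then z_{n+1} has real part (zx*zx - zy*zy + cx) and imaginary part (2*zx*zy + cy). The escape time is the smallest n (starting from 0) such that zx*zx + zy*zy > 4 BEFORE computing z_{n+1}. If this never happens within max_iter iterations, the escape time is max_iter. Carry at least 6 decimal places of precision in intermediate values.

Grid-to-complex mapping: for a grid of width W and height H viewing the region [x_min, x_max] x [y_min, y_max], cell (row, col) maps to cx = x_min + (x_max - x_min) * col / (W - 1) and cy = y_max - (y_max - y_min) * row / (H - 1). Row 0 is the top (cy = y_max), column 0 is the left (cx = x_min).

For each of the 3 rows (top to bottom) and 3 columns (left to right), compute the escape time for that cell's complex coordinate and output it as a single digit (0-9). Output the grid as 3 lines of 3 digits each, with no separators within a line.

Answer: 392
993
693

Derivation:
(row=0, col=0): c = -1.1600 + 1.1000i → escape time 3
(row=0, col=1): c = -0.1850 + 1.1000i → escape time 9
(row=0, col=2): c = 0.7900 + 1.1000i → escape time 2
(row=1, col=0): c = -1.1600 + 0.3400i → escape time 9
(row=1, col=1): c = -0.1850 + 0.3400i → escape time 9
(row=1, col=2): c = 0.7900 + 0.3400i → escape time 3
(row=2, col=0): c = -1.1600 + -0.4200i → escape time 6
(row=2, col=1): c = -0.1850 + -0.4200i → escape time 9
(row=2, col=2): c = 0.7900 + -0.4200i → escape time 3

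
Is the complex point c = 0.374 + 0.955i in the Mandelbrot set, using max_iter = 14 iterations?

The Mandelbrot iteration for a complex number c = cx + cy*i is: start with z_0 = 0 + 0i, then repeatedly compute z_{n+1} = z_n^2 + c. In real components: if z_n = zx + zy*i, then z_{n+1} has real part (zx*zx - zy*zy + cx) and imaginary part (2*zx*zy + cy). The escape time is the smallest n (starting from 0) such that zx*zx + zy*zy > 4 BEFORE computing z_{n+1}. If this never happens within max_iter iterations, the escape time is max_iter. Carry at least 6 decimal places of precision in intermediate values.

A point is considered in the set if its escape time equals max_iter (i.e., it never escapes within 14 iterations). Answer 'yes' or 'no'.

z_0 = 0 + 0i, c = 0.3740 + 0.9550i
Iter 1: z = 0.3740 + 0.9550i, |z|^2 = 1.0519
Iter 2: z = -0.3981 + 1.6693i, |z|^2 = 2.9452
Iter 3: z = -2.2542 + -0.3743i, |z|^2 = 5.2214
Escaped at iteration 3

Answer: no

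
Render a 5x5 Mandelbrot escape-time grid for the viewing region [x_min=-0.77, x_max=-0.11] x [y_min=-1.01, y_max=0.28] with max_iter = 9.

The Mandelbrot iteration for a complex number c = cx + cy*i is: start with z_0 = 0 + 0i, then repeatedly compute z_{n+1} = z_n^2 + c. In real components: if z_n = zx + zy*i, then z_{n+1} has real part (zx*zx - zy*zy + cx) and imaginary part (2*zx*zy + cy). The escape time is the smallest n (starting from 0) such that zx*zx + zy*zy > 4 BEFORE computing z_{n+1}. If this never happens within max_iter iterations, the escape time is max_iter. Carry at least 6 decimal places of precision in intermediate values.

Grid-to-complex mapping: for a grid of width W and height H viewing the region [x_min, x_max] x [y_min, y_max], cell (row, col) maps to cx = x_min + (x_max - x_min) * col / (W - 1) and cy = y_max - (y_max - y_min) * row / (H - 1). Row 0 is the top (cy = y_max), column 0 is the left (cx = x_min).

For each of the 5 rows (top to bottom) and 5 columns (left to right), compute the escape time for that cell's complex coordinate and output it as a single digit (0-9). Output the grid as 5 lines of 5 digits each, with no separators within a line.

Answer: 99999
99999
89999
59899
34459

Derivation:
(row=0, col=0): c = -0.7700 + 0.2800i → escape time 9
(row=0, col=1): c = -0.6050 + 0.2800i → escape time 9
(row=0, col=2): c = -0.4400 + 0.2800i → escape time 9
(row=0, col=3): c = -0.2750 + 0.2800i → escape time 9
(row=0, col=4): c = -0.1100 + 0.2800i → escape time 9
(row=1, col=0): c = -0.7700 + -0.0425i → escape time 9
(row=1, col=1): c = -0.6050 + -0.0425i → escape time 9
(row=1, col=2): c = -0.4400 + -0.0425i → escape time 9
(row=1, col=3): c = -0.2750 + -0.0425i → escape time 9
(row=1, col=4): c = -0.1100 + -0.0425i → escape time 9
(row=2, col=0): c = -0.7700 + -0.3650i → escape time 8
(row=2, col=1): c = -0.6050 + -0.3650i → escape time 9
(row=2, col=2): c = -0.4400 + -0.3650i → escape time 9
(row=2, col=3): c = -0.2750 + -0.3650i → escape time 9
(row=2, col=4): c = -0.1100 + -0.3650i → escape time 9
(row=3, col=0): c = -0.7700 + -0.6875i → escape time 5
(row=3, col=1): c = -0.6050 + -0.6875i → escape time 9
(row=3, col=2): c = -0.4400 + -0.6875i → escape time 8
(row=3, col=3): c = -0.2750 + -0.6875i → escape time 9
(row=3, col=4): c = -0.1100 + -0.6875i → escape time 9
(row=4, col=0): c = -0.7700 + -1.0100i → escape time 3
(row=4, col=1): c = -0.6050 + -1.0100i → escape time 4
(row=4, col=2): c = -0.4400 + -1.0100i → escape time 4
(row=4, col=3): c = -0.2750 + -1.0100i → escape time 5
(row=4, col=4): c = -0.1100 + -1.0100i → escape time 9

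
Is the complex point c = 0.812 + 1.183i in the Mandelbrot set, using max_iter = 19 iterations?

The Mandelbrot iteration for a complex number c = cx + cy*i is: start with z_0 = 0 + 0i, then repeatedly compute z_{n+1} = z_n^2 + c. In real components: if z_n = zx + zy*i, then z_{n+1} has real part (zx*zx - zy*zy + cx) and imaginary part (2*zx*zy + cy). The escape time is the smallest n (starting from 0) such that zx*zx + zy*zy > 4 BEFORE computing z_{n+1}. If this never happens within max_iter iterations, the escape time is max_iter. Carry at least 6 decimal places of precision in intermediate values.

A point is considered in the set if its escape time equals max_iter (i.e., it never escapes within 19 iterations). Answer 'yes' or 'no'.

z_0 = 0 + 0i, c = 0.8120 + 1.1830i
Iter 1: z = 0.8120 + 1.1830i, |z|^2 = 2.0588
Iter 2: z = 0.0719 + 3.1042i, |z|^2 = 9.6412
Escaped at iteration 2

Answer: no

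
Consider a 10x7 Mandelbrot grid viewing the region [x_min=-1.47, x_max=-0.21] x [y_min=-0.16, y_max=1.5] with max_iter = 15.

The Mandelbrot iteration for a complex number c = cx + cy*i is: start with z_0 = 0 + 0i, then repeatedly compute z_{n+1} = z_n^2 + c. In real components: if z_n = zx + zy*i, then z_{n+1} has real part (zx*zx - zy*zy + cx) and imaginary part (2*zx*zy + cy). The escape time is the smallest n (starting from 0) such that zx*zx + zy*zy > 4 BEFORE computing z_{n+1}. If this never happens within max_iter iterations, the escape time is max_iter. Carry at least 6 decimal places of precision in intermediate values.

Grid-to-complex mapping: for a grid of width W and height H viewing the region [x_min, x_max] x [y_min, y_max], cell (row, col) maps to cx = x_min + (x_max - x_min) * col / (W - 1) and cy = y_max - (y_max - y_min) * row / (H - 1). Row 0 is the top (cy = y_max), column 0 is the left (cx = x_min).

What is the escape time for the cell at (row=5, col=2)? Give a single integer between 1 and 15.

Answer: 15

Derivation:
z_0 = 0 + 0i, c = -1.1900 + 0.1167i
Iter 1: z = -1.1900 + 0.1167i, |z|^2 = 1.4297
Iter 2: z = 0.2125 + -0.1610i, |z|^2 = 0.0711
Iter 3: z = -1.1708 + 0.0482i, |z|^2 = 1.3730
Iter 4: z = 0.1784 + 0.0037i, |z|^2 = 0.0318
Iter 5: z = -1.1582 + 0.1180i, |z|^2 = 1.3553
Iter 6: z = 0.1375 + -0.1566i, |z|^2 = 0.0434
Iter 7: z = -1.1956 + 0.0736i, |z|^2 = 1.4349
Iter 8: z = 0.2341 + -0.0593i, |z|^2 = 0.0583
Iter 9: z = -1.1387 + 0.0889i, |z|^2 = 1.3046
Iter 10: z = 0.0988 + -0.0858i, |z|^2 = 0.0171
Iter 11: z = -1.1876 + 0.0997i, |z|^2 = 1.4204
Iter 12: z = 0.2105 + -0.1202i, |z|^2 = 0.0587
Iter 13: z = -1.1602 + 0.0661i, |z|^2 = 1.3503
Iter 14: z = 0.1516 + -0.0366i, |z|^2 = 0.0243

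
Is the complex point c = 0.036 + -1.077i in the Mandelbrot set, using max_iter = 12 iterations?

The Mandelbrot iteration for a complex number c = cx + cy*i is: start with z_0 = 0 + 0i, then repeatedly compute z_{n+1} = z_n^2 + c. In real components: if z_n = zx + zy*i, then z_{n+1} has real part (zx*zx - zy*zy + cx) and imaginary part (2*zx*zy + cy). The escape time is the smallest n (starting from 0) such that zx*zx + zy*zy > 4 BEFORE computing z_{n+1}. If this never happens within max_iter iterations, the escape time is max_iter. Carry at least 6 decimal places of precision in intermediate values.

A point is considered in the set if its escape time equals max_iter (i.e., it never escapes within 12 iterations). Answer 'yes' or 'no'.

z_0 = 0 + 0i, c = 0.0360 + -1.0770i
Iter 1: z = 0.0360 + -1.0770i, |z|^2 = 1.1612
Iter 2: z = -1.1226 + -1.1545i, |z|^2 = 2.5933
Iter 3: z = -0.0367 + 1.5153i, |z|^2 = 2.2974
Iter 4: z = -2.2587 + -1.1881i, |z|^2 = 6.5132
Escaped at iteration 4

Answer: no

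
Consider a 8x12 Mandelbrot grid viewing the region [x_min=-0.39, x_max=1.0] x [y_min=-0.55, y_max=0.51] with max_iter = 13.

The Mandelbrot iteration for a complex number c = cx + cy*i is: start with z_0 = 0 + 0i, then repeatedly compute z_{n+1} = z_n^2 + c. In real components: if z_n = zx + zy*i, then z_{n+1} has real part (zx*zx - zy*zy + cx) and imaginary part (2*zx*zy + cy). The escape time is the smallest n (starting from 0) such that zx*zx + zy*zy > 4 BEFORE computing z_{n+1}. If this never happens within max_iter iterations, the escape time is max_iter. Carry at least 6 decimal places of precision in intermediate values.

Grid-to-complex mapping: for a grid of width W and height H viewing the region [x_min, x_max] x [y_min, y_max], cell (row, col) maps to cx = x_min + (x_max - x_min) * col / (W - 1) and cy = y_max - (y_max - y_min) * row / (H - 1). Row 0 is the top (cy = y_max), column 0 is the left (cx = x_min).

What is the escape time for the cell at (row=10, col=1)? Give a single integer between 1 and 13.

z_0 = 0 + 0i, c = -0.1914 + -0.4536i
Iter 1: z = -0.1914 + -0.4536i, |z|^2 = 0.2424
Iter 2: z = -0.3606 + -0.2800i, |z|^2 = 0.2084
Iter 3: z = -0.1398 + -0.2517i, |z|^2 = 0.0829
Iter 4: z = -0.2353 + -0.3833i, |z|^2 = 0.2022
Iter 5: z = -0.2830 + -0.2733i, |z|^2 = 0.1548
Iter 6: z = -0.1861 + -0.2990i, |z|^2 = 0.1240
Iter 7: z = -0.2462 + -0.3424i, |z|^2 = 0.1778
Iter 8: z = -0.2480 + -0.2851i, |z|^2 = 0.1428
Iter 9: z = -0.2112 + -0.3122i, |z|^2 = 0.1421
Iter 10: z = -0.2443 + -0.3218i, |z|^2 = 0.1632
Iter 11: z = -0.2353 + -0.2964i, |z|^2 = 0.1432
Iter 12: z = -0.2239 + -0.3142i, |z|^2 = 0.1488

Answer: 13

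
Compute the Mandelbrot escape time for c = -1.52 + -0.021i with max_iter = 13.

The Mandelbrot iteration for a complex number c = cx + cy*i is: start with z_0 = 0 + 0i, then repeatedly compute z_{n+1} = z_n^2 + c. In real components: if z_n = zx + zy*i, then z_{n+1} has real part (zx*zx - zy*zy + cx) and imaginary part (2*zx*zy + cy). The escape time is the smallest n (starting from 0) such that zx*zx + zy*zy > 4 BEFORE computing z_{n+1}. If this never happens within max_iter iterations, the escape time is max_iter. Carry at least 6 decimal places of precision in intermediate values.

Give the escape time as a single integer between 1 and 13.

z_0 = 0 + 0i, c = -1.5200 + -0.0210i
Iter 1: z = -1.5200 + -0.0210i, |z|^2 = 2.3108
Iter 2: z = 0.7900 + 0.0428i, |z|^2 = 0.6259
Iter 3: z = -0.8978 + 0.0467i, |z|^2 = 0.8082
Iter 4: z = -0.7161 + -0.1048i, |z|^2 = 0.5238
Iter 5: z = -1.0181 + 0.1291i, |z|^2 = 1.0533
Iter 6: z = -0.5001 + -0.2840i, |z|^2 = 0.3307
Iter 7: z = -1.3506 + 0.2630i, |z|^2 = 1.8932
Iter 8: z = 0.2349 + -0.7314i, |z|^2 = 0.5901
Iter 9: z = -1.9998 + -0.3646i, |z|^2 = 4.1320
Escaped at iteration 9

Answer: 9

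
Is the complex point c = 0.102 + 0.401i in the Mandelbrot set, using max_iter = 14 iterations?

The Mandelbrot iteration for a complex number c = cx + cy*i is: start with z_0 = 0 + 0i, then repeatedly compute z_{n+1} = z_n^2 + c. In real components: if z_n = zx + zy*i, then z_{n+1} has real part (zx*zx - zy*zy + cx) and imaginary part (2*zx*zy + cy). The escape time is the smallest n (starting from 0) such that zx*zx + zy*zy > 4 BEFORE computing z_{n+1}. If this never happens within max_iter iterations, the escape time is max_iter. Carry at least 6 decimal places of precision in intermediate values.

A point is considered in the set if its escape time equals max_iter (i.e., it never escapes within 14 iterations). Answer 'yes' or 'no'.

Answer: yes

Derivation:
z_0 = 0 + 0i, c = 0.1020 + 0.4010i
Iter 1: z = 0.1020 + 0.4010i, |z|^2 = 0.1712
Iter 2: z = -0.0484 + 0.4828i, |z|^2 = 0.2354
Iter 3: z = -0.1288 + 0.3543i, |z|^2 = 0.1421
Iter 4: z = -0.0069 + 0.3098i, |z|^2 = 0.0960
Iter 5: z = 0.0061 + 0.3967i, |z|^2 = 0.1574
Iter 6: z = -0.0553 + 0.4058i, |z|^2 = 0.1678
Iter 7: z = -0.0596 + 0.3561i, |z|^2 = 0.1304
Iter 8: z = -0.0212 + 0.3585i, |z|^2 = 0.1290
Iter 9: z = -0.0261 + 0.3858i, |z|^2 = 0.1495
Iter 10: z = -0.0461 + 0.3809i, |z|^2 = 0.1472
Iter 11: z = -0.0409 + 0.3659i, |z|^2 = 0.1355
Iter 12: z = -0.0302 + 0.3710i, |z|^2 = 0.1386
Iter 13: z = -0.0348 + 0.3786i, |z|^2 = 0.1446
Did not escape in 14 iterations → in set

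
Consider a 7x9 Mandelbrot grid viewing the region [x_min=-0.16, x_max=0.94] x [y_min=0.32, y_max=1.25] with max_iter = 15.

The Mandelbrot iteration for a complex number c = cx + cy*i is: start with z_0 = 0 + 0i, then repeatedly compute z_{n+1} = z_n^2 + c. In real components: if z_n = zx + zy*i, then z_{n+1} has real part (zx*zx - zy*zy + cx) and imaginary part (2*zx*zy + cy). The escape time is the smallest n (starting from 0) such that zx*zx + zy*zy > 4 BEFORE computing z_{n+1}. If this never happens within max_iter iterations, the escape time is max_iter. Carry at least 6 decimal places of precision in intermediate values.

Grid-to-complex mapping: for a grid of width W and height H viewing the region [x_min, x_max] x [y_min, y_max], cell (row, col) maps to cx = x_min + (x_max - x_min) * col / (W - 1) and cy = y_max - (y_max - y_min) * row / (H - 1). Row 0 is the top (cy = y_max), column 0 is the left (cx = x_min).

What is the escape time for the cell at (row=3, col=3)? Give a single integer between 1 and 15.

z_0 = 0 + 0i, c = 0.3900 + 0.9012i
Iter 1: z = 0.3900 + 0.9012i, |z|^2 = 0.9644
Iter 2: z = -0.2702 + 1.6042i, |z|^2 = 2.6465
Iter 3: z = -2.1106 + 0.0345i, |z|^2 = 4.4556
Escaped at iteration 3

Answer: 3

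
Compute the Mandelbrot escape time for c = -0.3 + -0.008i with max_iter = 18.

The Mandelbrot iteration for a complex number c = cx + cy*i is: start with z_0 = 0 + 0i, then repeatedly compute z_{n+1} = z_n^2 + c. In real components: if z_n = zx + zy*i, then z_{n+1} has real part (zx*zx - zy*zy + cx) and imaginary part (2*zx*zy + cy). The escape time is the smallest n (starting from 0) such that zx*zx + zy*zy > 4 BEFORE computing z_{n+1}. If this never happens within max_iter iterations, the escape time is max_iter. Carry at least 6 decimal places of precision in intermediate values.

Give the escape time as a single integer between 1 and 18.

Answer: 18

Derivation:
z_0 = 0 + 0i, c = -0.3000 + -0.0080i
Iter 1: z = -0.3000 + -0.0080i, |z|^2 = 0.0901
Iter 2: z = -0.2101 + -0.0032i, |z|^2 = 0.0441
Iter 3: z = -0.2559 + -0.0067i, |z|^2 = 0.0655
Iter 4: z = -0.2346 + -0.0046i, |z|^2 = 0.0550
Iter 5: z = -0.2450 + -0.0058i, |z|^2 = 0.0601
Iter 6: z = -0.2400 + -0.0051i, |z|^2 = 0.0576
Iter 7: z = -0.2424 + -0.0055i, |z|^2 = 0.0588
Iter 8: z = -0.2413 + -0.0053i, |z|^2 = 0.0582
Iter 9: z = -0.2418 + -0.0054i, |z|^2 = 0.0585
Iter 10: z = -0.2416 + -0.0054i, |z|^2 = 0.0584
Iter 11: z = -0.2417 + -0.0054i, |z|^2 = 0.0584
Iter 12: z = -0.2416 + -0.0054i, |z|^2 = 0.0584
Iter 13: z = -0.2416 + -0.0054i, |z|^2 = 0.0584
Iter 14: z = -0.2416 + -0.0054i, |z|^2 = 0.0584
Iter 15: z = -0.2416 + -0.0054i, |z|^2 = 0.0584
Iter 16: z = -0.2416 + -0.0054i, |z|^2 = 0.0584
Iter 17: z = -0.2416 + -0.0054i, |z|^2 = 0.0584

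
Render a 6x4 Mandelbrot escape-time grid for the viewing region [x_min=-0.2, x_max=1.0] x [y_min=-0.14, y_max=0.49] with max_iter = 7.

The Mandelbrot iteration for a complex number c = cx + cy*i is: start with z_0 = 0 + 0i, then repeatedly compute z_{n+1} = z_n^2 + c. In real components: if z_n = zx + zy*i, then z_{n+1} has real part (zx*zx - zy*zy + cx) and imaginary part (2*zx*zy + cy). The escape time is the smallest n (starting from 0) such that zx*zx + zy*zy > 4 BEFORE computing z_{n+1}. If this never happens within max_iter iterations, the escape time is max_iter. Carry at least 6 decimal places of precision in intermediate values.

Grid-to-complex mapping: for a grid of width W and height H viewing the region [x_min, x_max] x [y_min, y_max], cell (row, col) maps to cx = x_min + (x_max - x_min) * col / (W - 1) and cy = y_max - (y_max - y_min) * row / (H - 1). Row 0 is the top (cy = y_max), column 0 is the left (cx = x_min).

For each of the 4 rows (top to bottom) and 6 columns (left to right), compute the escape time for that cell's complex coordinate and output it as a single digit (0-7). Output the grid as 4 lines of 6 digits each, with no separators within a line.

(row=0, col=0): c = -0.2000 + 0.4900i → escape time 7
(row=0, col=1): c = 0.0400 + 0.4900i → escape time 7
(row=0, col=2): c = 0.2800 + 0.4900i → escape time 7
(row=0, col=3): c = 0.5200 + 0.4900i → escape time 5
(row=0, col=4): c = 0.7600 + 0.4900i → escape time 3
(row=0, col=5): c = 1.0000 + 0.4900i → escape time 2
(row=1, col=0): c = -0.2000 + 0.2800i → escape time 7
(row=1, col=1): c = 0.0400 + 0.2800i → escape time 7
(row=1, col=2): c = 0.2800 + 0.2800i → escape time 7
(row=1, col=3): c = 0.5200 + 0.2800i → escape time 5
(row=1, col=4): c = 0.7600 + 0.2800i → escape time 3
(row=1, col=5): c = 1.0000 + 0.2800i → escape time 2
(row=2, col=0): c = -0.2000 + 0.0700i → escape time 7
(row=2, col=1): c = 0.0400 + 0.0700i → escape time 7
(row=2, col=2): c = 0.2800 + 0.0700i → escape time 7
(row=2, col=3): c = 0.5200 + 0.0700i → escape time 5
(row=2, col=4): c = 0.7600 + 0.0700i → escape time 3
(row=2, col=5): c = 1.0000 + 0.0700i → escape time 2
(row=3, col=0): c = -0.2000 + -0.1400i → escape time 7
(row=3, col=1): c = 0.0400 + -0.1400i → escape time 7
(row=3, col=2): c = 0.2800 + -0.1400i → escape time 7
(row=3, col=3): c = 0.5200 + -0.1400i → escape time 5
(row=3, col=4): c = 0.7600 + -0.1400i → escape time 3
(row=3, col=5): c = 1.0000 + -0.1400i → escape time 2

Answer: 777532
777532
777532
777532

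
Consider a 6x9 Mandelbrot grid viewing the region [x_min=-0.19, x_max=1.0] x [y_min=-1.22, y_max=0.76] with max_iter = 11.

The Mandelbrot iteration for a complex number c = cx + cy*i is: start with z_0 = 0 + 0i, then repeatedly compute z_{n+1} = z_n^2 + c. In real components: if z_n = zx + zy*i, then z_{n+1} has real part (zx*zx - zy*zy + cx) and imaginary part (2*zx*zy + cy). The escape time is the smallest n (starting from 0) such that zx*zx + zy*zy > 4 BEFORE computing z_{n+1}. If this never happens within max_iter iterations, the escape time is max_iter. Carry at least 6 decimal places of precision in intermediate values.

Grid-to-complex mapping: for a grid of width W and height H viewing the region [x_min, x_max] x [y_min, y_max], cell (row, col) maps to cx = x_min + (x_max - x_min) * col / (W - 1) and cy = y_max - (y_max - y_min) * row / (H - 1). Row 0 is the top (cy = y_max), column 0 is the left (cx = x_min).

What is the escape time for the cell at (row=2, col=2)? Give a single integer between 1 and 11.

z_0 = 0 + 0i, c = 0.2860 + 0.2650i
Iter 1: z = 0.2860 + 0.2650i, |z|^2 = 0.1520
Iter 2: z = 0.2976 + 0.4166i, |z|^2 = 0.2621
Iter 3: z = 0.2010 + 0.5129i, |z|^2 = 0.3035
Iter 4: z = 0.0633 + 0.4712i, |z|^2 = 0.2260
Iter 5: z = 0.0680 + 0.3247i, |z|^2 = 0.1100
Iter 6: z = 0.1852 + 0.3091i, |z|^2 = 0.1299
Iter 7: z = 0.2247 + 0.3795i, |z|^2 = 0.1945
Iter 8: z = 0.1925 + 0.4356i, |z|^2 = 0.2268
Iter 9: z = 0.1333 + 0.4327i, |z|^2 = 0.2050
Iter 10: z = 0.1166 + 0.3804i, |z|^2 = 0.1583

Answer: 11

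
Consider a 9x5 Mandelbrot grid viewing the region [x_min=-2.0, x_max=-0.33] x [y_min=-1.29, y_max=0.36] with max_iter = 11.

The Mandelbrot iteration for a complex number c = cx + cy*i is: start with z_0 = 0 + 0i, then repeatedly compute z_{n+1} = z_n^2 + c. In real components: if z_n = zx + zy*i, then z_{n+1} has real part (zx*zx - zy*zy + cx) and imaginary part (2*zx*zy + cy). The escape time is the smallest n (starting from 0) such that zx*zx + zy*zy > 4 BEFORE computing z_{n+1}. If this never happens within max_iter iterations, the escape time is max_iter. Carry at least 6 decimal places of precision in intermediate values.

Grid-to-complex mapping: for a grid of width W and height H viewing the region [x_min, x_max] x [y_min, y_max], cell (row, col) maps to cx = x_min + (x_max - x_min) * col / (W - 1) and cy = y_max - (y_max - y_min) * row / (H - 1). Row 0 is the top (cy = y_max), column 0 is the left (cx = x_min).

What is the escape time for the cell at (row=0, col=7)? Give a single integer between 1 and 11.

z_0 = 0 + 0i, c = -0.5388 + 0.3600i
Iter 1: z = -0.5388 + 0.3600i, |z|^2 = 0.4199
Iter 2: z = -0.3781 + -0.0279i, |z|^2 = 0.1437
Iter 3: z = -0.3966 + 0.3811i, |z|^2 = 0.3025
Iter 4: z = -0.5267 + 0.0577i, |z|^2 = 0.2808
Iter 5: z = -0.2647 + 0.2992i, |z|^2 = 0.1595
Iter 6: z = -0.5582 + 0.2016i, |z|^2 = 0.3523
Iter 7: z = -0.2678 + 0.1349i, |z|^2 = 0.0899
Iter 8: z = -0.4852 + 0.2878i, |z|^2 = 0.3182
Iter 9: z = -0.3861 + 0.0807i, |z|^2 = 0.1556
Iter 10: z = -0.3962 + 0.2976i, |z|^2 = 0.2456

Answer: 11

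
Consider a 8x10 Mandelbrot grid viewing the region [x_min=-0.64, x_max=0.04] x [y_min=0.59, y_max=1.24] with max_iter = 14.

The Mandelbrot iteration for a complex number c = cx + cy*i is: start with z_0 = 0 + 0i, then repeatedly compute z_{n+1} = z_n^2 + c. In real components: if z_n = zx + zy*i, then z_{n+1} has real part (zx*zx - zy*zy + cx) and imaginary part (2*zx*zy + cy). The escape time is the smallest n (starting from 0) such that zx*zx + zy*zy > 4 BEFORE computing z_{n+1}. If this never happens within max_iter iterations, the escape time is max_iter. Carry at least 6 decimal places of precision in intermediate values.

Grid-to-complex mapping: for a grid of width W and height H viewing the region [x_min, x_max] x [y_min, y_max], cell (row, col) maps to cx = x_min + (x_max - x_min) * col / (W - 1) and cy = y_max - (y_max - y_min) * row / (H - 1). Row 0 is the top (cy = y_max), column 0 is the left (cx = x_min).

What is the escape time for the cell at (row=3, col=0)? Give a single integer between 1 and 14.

z_0 = 0 + 0i, c = -0.6400 + 1.0233i
Iter 1: z = -0.6400 + 1.0233i, |z|^2 = 1.4568
Iter 2: z = -1.2776 + -0.2865i, |z|^2 = 1.7144
Iter 3: z = 0.9102 + 1.7555i, |z|^2 = 3.9102
Iter 4: z = -2.8933 + 4.2190i, |z|^2 = 26.1710
Escaped at iteration 4

Answer: 4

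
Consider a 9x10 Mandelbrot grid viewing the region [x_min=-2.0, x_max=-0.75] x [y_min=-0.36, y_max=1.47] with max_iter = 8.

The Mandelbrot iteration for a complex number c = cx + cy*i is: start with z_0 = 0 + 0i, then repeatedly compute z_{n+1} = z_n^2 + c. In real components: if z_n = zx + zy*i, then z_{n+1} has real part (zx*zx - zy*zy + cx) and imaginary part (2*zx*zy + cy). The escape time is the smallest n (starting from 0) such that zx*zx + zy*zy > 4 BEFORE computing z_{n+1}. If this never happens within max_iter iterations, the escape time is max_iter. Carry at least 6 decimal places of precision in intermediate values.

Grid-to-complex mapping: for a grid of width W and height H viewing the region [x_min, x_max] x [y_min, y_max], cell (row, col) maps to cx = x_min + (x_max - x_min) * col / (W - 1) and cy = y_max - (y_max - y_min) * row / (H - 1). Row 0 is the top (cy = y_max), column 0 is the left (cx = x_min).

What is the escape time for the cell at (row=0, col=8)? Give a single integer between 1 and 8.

Answer: 2

Derivation:
z_0 = 0 + 0i, c = -0.7500 + 1.4700i
Iter 1: z = -0.7500 + 1.4700i, |z|^2 = 2.7234
Iter 2: z = -2.3484 + -0.7350i, |z|^2 = 6.0552
Escaped at iteration 2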